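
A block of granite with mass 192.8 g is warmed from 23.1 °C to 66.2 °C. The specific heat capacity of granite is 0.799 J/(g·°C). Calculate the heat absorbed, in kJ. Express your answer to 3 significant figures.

q = m c ΔT = 192.8 × 0.799 × (66.2 − 23.1)
q = 192.8 × 0.799 × 43.1 = 6639 J = 6.64 kJ

q = 6.64 kJ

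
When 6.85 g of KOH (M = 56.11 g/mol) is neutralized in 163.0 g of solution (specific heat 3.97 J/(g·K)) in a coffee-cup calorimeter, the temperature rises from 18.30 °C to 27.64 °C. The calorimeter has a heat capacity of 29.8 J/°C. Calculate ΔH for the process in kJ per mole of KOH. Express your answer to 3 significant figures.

ΔH = -51.8 kJ/mol

|ΔT| = |27.64 − 18.30| = 9.34 °C
|q_surr| = (163.0 × 3.97 + 29.8) × 9.34 = 676.91 × 9.34 = 6322 J
n(KOH) = 6.85 / 56.11 = 0.1221 mol
Temperature rose, so q_rxn = −|q_surr| = -6.322 kJ
ΔH = q_rxn / n = -51.78 kJ/mol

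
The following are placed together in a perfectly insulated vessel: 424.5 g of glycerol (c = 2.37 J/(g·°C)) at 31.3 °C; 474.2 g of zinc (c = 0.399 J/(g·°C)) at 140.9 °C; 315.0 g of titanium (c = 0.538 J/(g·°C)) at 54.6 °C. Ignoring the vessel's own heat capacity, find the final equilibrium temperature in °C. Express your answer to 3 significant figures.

Σ mᵢcᵢ(T − Tᵢ) = 0  ⇒  T = Σ mᵢcᵢTᵢ / Σ mᵢcᵢ
Σ mᵢcᵢ = 424.5×2.37 + 474.2×0.399 + 315.0×0.538 = 1364.7408
Σ mᵢcᵢTᵢ = 1006.065×31.3 + 189.2058×140.9 + 169.47×54.6 = 67402
T = 67402 / 1364.7408 = 49.39 °C

T_f = 49.4 °C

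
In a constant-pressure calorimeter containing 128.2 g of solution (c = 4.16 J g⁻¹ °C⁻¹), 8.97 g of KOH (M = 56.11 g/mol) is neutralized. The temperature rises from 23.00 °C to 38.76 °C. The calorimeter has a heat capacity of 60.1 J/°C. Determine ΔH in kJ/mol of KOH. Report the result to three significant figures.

|ΔT| = |38.76 − 23.00| = 15.76 °C
|q_surr| = (128.2 × 4.16 + 60.1) × 15.76 = 593.412 × 15.76 = 9352 J
n(KOH) = 8.97 / 56.11 = 0.1599 mol
Temperature rose, so q_rxn = −|q_surr| = -9.352 kJ
ΔH = q_rxn / n = -58.49 kJ/mol

ΔH = -58.5 kJ/mol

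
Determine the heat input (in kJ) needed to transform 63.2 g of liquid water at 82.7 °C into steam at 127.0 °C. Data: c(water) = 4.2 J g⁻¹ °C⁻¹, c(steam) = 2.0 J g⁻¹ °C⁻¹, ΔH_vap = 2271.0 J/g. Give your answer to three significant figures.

q1 (heat water 82.7→100.0 °C): 63.2 × 4.2 × 17.3 = 4592 J
q2 (vaporize at 100 °C): 63.2 × 2271.0 = 143527 J
q3 (heat steam 100.0→127.0 °C): 63.2 × 2.0 × 27.0 = 3413 J
Total: 4592 + 143527 + 3413 = 151532 J = 152 kJ

q = 152 kJ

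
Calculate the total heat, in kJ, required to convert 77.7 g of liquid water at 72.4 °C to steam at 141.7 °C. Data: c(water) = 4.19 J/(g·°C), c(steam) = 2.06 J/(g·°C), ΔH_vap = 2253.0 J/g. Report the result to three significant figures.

q1 (heat water 72.4→100.0 °C): 77.7 × 4.19 × 27.6 = 8986 J
q2 (vaporize at 100 °C): 77.7 × 2253.0 = 175058 J
q3 (heat steam 100.0→141.7 °C): 77.7 × 2.06 × 41.7 = 6675 J
Total: 8986 + 175058 + 6675 = 190719 J = 191 kJ

q = 191 kJ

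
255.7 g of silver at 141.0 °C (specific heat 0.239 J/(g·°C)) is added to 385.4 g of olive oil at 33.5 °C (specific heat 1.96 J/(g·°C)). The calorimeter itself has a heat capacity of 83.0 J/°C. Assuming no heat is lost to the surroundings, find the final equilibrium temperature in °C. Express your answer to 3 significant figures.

Heat lost by silver = heat gained by olive oil + calorimeter.
(255.7)(0.239)(141.0 − T) = [(385.4)(1.96) + 83.0](T − 33.5)
61.1123 (141.0 − T) = 838.384 (T − 33.5)
8616.8 − 61.1123 T = 838.384 T − 28086
36702.8 = 899.4963 T
T = 40.80 °C

T_f = 40.8 °C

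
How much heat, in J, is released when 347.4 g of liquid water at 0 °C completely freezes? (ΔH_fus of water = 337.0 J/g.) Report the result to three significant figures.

q = m × ΔH_fus = 347.4 × 337.0 = 117100 J

q = 117000 J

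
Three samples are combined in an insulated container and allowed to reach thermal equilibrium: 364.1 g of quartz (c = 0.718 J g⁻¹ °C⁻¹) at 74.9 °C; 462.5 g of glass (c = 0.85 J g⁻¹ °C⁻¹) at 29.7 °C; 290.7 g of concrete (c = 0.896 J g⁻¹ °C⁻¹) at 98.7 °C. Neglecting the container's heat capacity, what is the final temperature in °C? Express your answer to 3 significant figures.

T_f = 62.3 °C

Σ mᵢcᵢ(T − Tᵢ) = 0  ⇒  T = Σ mᵢcᵢTᵢ / Σ mᵢcᵢ
Σ mᵢcᵢ = 364.1×0.718 + 462.5×0.85 + 290.7×0.896 = 915.0160
Σ mᵢcᵢTᵢ = 261.4238×74.9 + 393.125×29.7 + 260.4672×98.7 = 56965
T = 56965 / 915.0160 = 62.26 °C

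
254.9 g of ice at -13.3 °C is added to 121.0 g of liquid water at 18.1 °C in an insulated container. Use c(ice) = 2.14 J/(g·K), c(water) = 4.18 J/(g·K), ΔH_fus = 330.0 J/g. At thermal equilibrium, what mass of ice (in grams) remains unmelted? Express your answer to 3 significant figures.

m_ice remaining = 249 g

Heat to warm all ice to 0 °C: 254.9×2.14×13.3 = 7255.0 J
Heat released by water cooling to 0 °C: 121.0×4.18×18.1 = 9154.6 J
9154.6 J < 7255.0 + 254.9×330.0 = 91372.0 J, so not all ice melts; final T = 0 °C.
Heat left for melting: 9154.6 − 7255.0 = 1899.6 J
Mass melted = 1899.6 / 330.0 = 5.756 g
Ice remaining = 254.9 − 5.756 = 249.144 g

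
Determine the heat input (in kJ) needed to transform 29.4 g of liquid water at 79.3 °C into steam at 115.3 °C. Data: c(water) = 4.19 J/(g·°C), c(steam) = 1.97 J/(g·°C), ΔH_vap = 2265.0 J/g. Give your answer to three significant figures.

q1 (heat water 79.3→100.0 °C): 29.4 × 4.19 × 20.7 = 2550 J
q2 (vaporize at 100 °C): 29.4 × 2265.0 = 66591 J
q3 (heat steam 100.0→115.3 °C): 29.4 × 1.97 × 15.3 = 886 J
Total: 2550 + 66591 + 886 = 70027 J = 70.0 kJ

q = 70.0 kJ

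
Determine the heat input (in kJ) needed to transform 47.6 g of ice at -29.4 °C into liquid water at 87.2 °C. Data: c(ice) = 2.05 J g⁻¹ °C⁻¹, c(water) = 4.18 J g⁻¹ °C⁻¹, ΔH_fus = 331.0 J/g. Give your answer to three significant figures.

q1 (heat ice -29.4→0.0 °C): 47.6 × 2.05 × 29.4 = 2869 J
q2 (melt at 0 °C): 47.6 × 331.0 = 15756 J
q3 (heat water 0.0→87.2 °C): 47.6 × 4.18 × 87.2 = 17350 J
Total: 2869 + 15756 + 17350 = 35975 J = 36.0 kJ

q = 36.0 kJ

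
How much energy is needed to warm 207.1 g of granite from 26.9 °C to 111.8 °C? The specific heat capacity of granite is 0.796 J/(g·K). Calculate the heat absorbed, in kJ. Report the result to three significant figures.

q = m c ΔT = 207.1 × 0.796 × (111.8 − 26.9)
q = 207.1 × 0.796 × 84.9 = 14000 J = 14.0 kJ

q = 14.0 kJ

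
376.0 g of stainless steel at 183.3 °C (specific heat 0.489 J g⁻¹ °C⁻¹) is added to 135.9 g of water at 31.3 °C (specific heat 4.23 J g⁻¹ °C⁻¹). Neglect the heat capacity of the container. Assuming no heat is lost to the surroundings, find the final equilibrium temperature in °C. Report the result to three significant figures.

Heat lost by stainless steel = heat gained by water.
(376.0)(0.489)(183.3 − T) = (135.9)(4.23)(T − 31.3)
183.864 (183.3 − T) = 574.857 (T − 31.3)
33702 − 183.864 T = 574.857 T − 17993
51695 = 758.721 T
T = 68.13 °C

T_f = 68.1 °C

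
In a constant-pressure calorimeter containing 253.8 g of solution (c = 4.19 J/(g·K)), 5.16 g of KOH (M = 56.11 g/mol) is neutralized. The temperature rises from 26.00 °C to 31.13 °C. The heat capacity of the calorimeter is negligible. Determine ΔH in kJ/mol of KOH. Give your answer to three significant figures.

|ΔT| = |31.13 − 26.00| = 5.13 °C
|q_surr| = (253.8 × 4.19) × 5.13 = 1063.422 × 5.13 = 5455 J
n(KOH) = 5.16 / 56.11 = 0.09196 mol
Temperature rose, so q_rxn = −|q_surr| = -5.455 kJ
ΔH = q_rxn / n = -59.32 kJ/mol

ΔH = -59.3 kJ/mol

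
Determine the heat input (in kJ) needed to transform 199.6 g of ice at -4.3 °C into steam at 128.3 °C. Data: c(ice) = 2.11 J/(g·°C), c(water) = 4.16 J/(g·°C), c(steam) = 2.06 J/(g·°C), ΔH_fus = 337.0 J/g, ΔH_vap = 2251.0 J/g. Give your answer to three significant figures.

q = 613 kJ

q1 (heat ice -4.3→0.0 °C): 199.6 × 2.11 × 4.3 = 1811 J
q2 (melt at 0 °C): 199.6 × 337.0 = 67265 J
q3 (heat water 0.0→100.0 °C): 199.6 × 4.16 × 100.0 = 83034 J
q4 (vaporize at 100 °C): 199.6 × 2251.0 = 449300 J
q5 (heat steam 100.0→128.3 °C): 199.6 × 2.06 × 28.3 = 11636 J
Total: 1811 + 67265 + 83034 + 449300 + 11636 = 613046 J = 613 kJ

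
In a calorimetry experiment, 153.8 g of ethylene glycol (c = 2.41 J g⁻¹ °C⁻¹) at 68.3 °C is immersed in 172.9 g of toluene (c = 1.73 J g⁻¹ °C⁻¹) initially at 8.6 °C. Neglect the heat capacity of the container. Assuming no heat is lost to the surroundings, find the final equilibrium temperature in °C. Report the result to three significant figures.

Heat lost by ethylene glycol = heat gained by toluene.
(153.8)(2.41)(68.3 − T) = (172.9)(1.73)(T − 8.6)
370.658 (68.3 − T) = 299.117 (T − 8.6)
25316 − 370.658 T = 299.117 T − 2572.4
27888.4 = 669.775 T
T = 41.64 °C

T_f = 41.6 °C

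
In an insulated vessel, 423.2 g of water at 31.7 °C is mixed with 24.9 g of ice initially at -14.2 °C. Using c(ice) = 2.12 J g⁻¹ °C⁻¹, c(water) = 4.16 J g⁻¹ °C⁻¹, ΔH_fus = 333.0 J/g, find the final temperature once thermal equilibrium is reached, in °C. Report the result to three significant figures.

Heat to bring ice to 0 °C and melt it: q₁ = 24.9×2.12×14.2 + 24.9×333.0 = 9041.3 J
Heat the water can supply cooling to 0 °C: 423.2×4.16×31.7 = 55808.2 J > q₁, so all ice melts.
Energy balance: 423.2×4.16×(31.7 − T) = 9041.3 + 24.9×4.16×(T − 0)
1760.512(31.7 − T) = 9041.3 + 103.584 T
55808.2 − 9041.3 = 1864.096 T
T = 46766.9 / 1864.096 = 25.09 °C

T_f = 25.1 °C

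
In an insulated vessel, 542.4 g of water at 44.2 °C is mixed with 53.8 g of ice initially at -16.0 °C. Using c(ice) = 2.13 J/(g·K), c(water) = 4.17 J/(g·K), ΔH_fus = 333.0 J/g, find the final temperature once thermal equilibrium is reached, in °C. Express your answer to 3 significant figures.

T_f = 32.3 °C

Heat to bring ice to 0 °C and melt it: q₁ = 53.8×2.13×16.0 + 53.8×333.0 = 19749 J
Heat the water can supply cooling to 0 °C: 542.4×4.17×44.2 = 99971.9 J > q₁, so all ice melts.
Energy balance: 542.4×4.17×(44.2 − T) = 19749 + 53.8×4.17×(T − 0)
2261.808(44.2 − T) = 19749 + 224.346 T
99971.9 − 19749 = 2486.154 T
T = 80222.9 / 2486.154 = 32.27 °C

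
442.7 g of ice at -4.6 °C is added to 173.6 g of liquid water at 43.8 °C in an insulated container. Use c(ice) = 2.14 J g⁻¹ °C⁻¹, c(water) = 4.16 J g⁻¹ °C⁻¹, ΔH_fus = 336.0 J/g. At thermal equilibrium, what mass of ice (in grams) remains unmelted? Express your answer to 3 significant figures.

Heat to warm all ice to 0 °C: 442.7×2.14×4.6 = 4357.9 J
Heat released by water cooling to 0 °C: 173.6×4.16×43.8 = 31631 J
31631 J < 4357.9 + 442.7×336.0 = 153105.1 J, so not all ice melts; final T = 0 °C.
Heat left for melting: 31631 − 4357.9 = 27273.1 J
Mass melted = 27273.1 / 336.0 = 81.17 g
Ice remaining = 442.7 − 81.17 = 361.53 g

m_ice remaining = 362 g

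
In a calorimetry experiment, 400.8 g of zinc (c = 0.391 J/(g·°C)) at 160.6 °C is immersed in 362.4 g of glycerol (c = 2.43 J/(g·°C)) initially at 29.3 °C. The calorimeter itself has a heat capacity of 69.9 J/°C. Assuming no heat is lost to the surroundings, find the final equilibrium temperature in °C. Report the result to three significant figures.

Heat lost by zinc = heat gained by glycerol + calorimeter.
(400.8)(0.391)(160.6 − T) = [(362.4)(2.43) + 69.9](T − 29.3)
156.7128 (160.6 − T) = 950.532 (T − 29.3)
25168 − 156.7128 T = 950.532 T − 27851
53019 = 1107.2448 T
T = 47.88 °C

T_f = 47.9 °C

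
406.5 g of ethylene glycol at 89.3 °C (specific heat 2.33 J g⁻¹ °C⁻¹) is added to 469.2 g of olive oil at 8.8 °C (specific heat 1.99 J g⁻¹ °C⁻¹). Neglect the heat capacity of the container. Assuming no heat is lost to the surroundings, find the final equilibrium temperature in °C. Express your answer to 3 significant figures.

T_f = 49.3 °C

Heat lost by ethylene glycol = heat gained by olive oil.
(406.5)(2.33)(89.3 − T) = (469.2)(1.99)(T − 8.8)
947.145 (89.3 − T) = 933.708 (T − 8.8)
84580 − 947.145 T = 933.708 T − 8216.6
92796.6 = 1880.853 T
T = 49.34 °C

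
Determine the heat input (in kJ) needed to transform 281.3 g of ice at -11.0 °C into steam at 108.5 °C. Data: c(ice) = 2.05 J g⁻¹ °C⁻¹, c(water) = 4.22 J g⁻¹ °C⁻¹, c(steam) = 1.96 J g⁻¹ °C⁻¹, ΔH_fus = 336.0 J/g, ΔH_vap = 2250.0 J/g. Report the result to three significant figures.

q1 (heat ice -11.0→0.0 °C): 281.3 × 2.05 × 11.0 = 6343 J
q2 (melt at 0 °C): 281.3 × 336.0 = 94517 J
q3 (heat water 0.0→100.0 °C): 281.3 × 4.22 × 100.0 = 118709 J
q4 (vaporize at 100 °C): 281.3 × 2250.0 = 632925 J
q5 (heat steam 100.0→108.5 °C): 281.3 × 1.96 × 8.5 = 4686 J
Total: 6343 + 94517 + 118709 + 632925 + 4686 = 857180 J = 857 kJ

q = 857 kJ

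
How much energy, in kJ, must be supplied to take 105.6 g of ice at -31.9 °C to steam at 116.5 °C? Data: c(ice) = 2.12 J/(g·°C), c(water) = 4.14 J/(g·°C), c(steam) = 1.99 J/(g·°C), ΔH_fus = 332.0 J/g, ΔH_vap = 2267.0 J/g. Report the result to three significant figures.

q1 (heat ice -31.9→0.0 °C): 105.6 × 2.12 × 31.9 = 7142 J
q2 (melt at 0 °C): 105.6 × 332.0 = 35059 J
q3 (heat water 0.0→100.0 °C): 105.6 × 4.14 × 100.0 = 43718 J
q4 (vaporize at 100 °C): 105.6 × 2267.0 = 239395 J
q5 (heat steam 100.0→116.5 °C): 105.6 × 1.99 × 16.5 = 3467 J
Total: 7142 + 35059 + 43718 + 239395 + 3467 = 328781 J = 329 kJ

q = 329 kJ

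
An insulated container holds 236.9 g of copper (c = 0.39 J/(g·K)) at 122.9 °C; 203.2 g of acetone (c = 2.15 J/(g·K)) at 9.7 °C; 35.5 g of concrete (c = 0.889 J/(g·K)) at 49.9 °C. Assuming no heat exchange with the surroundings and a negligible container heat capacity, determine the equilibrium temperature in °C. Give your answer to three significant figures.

Σ mᵢcᵢ(T − Tᵢ) = 0  ⇒  T = Σ mᵢcᵢTᵢ / Σ mᵢcᵢ
Σ mᵢcᵢ = 236.9×0.39 + 203.2×2.15 + 35.5×0.889 = 560.8305
Σ mᵢcᵢTᵢ = 92.391×122.9 + 436.88×9.7 + 31.5595×49.9 = 17167
T = 17167 / 560.8305 = 30.61 °C

T_f = 30.6 °C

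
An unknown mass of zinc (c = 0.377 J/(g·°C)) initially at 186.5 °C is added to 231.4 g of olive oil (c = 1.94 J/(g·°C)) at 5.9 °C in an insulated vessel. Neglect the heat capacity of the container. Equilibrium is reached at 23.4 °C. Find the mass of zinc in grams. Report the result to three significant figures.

m = 128 g

q_gained = (231.4 × 1.94) × (23.4 − 5.9) = 7856 J
q_lost = m × 0.377 × (186.5 − 23.4) = 61.4887 m
m = 7856 / 61.4887 = 128 g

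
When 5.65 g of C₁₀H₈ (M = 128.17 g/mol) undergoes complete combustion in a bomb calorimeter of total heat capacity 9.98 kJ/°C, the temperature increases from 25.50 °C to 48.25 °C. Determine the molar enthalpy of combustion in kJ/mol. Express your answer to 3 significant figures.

ΔH = -5150 kJ/mol

ΔT = 48.25 − 25.50 = 22.75 °C
q_cal = C_cal × ΔT = 9.98 × 22.75 = 227.045 kJ
n = 5.65 / 128.17 = 0.04408 mol
q_rxn = −q_cal = -227.045 kJ
ΔH = -227.045 / 0.04408 = -5151 kJ/mol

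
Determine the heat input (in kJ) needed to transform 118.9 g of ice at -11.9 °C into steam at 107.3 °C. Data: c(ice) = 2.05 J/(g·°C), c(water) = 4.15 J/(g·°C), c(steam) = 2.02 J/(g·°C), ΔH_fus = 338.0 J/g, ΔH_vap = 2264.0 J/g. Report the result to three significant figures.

q1 (heat ice -11.9→0.0 °C): 118.9 × 2.05 × 11.9 = 2901 J
q2 (melt at 0 °C): 118.9 × 338.0 = 40188 J
q3 (heat water 0.0→100.0 °C): 118.9 × 4.15 × 100.0 = 49344 J
q4 (vaporize at 100 °C): 118.9 × 2264.0 = 269190 J
q5 (heat steam 100.0→107.3 °C): 118.9 × 2.02 × 7.3 = 1753 J
Total: 2901 + 40188 + 49344 + 269190 + 1753 = 363376 J = 363 kJ

q = 363 kJ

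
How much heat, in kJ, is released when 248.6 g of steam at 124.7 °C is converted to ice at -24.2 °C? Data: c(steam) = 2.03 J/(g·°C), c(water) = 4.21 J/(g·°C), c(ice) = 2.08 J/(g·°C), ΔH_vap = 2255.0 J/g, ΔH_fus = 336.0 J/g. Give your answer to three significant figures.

q = 774 kJ

q1 (cool steam 124.7→100 °C): 248.6 × 2.03 × 24.7 = 12465 J
q2 (condense at 100 °C): 248.6 × 2255.0 = 560593 J
q3 (cool water 100→0 °C): 248.6 × 4.21 × 100.0 = 104661 J
q4 (freeze at 0 °C): 248.6 × 336.0 = 83530 J
q5 (cool ice 0→-24.2 °C): 248.6 × 2.08 × 24.2 = 12514 J
Total: 12465 + 560593 + 104661 + 83530 + 12514 = 773763 J = 774 kJ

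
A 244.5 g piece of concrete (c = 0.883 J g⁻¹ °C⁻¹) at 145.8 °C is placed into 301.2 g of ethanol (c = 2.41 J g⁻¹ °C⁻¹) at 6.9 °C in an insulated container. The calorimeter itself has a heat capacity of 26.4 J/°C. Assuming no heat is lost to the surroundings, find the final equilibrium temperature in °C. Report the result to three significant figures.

T_f = 37.9 °C

Heat lost by concrete = heat gained by ethanol + calorimeter.
(244.5)(0.883)(145.8 − T) = [(301.2)(2.41) + 26.4](T − 6.9)
215.8935 (145.8 − T) = 752.292 (T − 6.9)
31477 − 215.8935 T = 752.292 T − 5190.8
36667.8 = 968.1855 T
T = 37.87 °C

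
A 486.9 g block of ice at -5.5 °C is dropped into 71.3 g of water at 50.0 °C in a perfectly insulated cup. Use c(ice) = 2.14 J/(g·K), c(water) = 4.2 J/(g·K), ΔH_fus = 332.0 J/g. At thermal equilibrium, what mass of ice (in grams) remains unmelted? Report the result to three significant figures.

m_ice remaining = 459 g

Heat to warm all ice to 0 °C: 486.9×2.14×5.5 = 5730.8 J
Heat released by water cooling to 0 °C: 71.3×4.2×50.0 = 14973 J
14973 J < 5730.8 + 486.9×332.0 = 167381.6 J, so not all ice melts; final T = 0 °C.
Heat left for melting: 14973 − 5730.8 = 9242.2 J
Mass melted = 9242.2 / 332.0 = 27.84 g
Ice remaining = 486.9 − 27.84 = 459.06 g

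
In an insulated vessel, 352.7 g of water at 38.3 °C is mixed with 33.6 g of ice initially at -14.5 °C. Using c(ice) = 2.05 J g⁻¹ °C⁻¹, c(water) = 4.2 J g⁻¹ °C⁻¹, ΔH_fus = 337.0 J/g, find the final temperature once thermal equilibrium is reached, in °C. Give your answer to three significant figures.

Heat to bring ice to 0 °C and melt it: q₁ = 33.6×2.05×14.5 + 33.6×337.0 = 12322 J
Heat the water can supply cooling to 0 °C: 352.7×4.2×38.3 = 56735.3 J > q₁, so all ice melts.
Energy balance: 352.7×4.2×(38.3 − T) = 12322 + 33.6×4.2×(T − 0)
1481.34(38.3 − T) = 12322 + 141.12 T
56735.3 − 12322 = 1622.46 T
T = 44413.3 / 1622.46 = 27.37 °C

T_f = 27.4 °C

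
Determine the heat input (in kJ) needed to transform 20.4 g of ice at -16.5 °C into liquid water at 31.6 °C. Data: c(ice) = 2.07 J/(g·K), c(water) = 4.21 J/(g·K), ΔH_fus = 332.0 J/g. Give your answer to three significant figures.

q = 10.2 kJ

q1 (heat ice -16.5→0.0 °C): 20.4 × 2.07 × 16.5 = 697 J
q2 (melt at 0 °C): 20.4 × 332.0 = 6773 J
q3 (heat water 0.0→31.6 °C): 20.4 × 4.21 × 31.6 = 2714 J
Total: 697 + 6773 + 2714 = 10184 J = 10.2 kJ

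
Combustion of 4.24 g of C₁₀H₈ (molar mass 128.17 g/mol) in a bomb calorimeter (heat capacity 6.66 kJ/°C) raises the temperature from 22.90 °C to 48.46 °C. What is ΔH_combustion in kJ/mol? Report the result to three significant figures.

ΔH = -5150 kJ/mol

ΔT = 48.46 − 22.90 = 25.56 °C
q_cal = C_cal × ΔT = 6.66 × 25.56 = 170.2296 kJ
n = 4.24 / 128.17 = 0.03308 mol
q_rxn = −q_cal = -170.2296 kJ
ΔH = -170.2296 / 0.03308 = -5146 kJ/mol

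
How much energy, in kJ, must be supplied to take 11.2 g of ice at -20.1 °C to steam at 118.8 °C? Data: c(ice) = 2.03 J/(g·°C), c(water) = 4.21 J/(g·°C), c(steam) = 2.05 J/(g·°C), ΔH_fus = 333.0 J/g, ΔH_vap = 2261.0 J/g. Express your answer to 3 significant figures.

q1 (heat ice -20.1→0.0 °C): 11.2 × 2.03 × 20.1 = 457 J
q2 (melt at 0 °C): 11.2 × 333.0 = 3730 J
q3 (heat water 0.0→100.0 °C): 11.2 × 4.21 × 100.0 = 4715 J
q4 (vaporize at 100 °C): 11.2 × 2261.0 = 25323 J
q5 (heat steam 100.0→118.8 °C): 11.2 × 2.05 × 18.8 = 432 J
Total: 457 + 3730 + 4715 + 25323 + 432 = 34657 J = 34.7 kJ

q = 34.7 kJ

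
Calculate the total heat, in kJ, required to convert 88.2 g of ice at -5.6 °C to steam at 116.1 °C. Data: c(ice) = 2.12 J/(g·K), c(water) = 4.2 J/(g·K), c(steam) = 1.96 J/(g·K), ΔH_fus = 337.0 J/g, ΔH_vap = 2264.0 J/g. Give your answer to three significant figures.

q = 270 kJ

q1 (heat ice -5.6→0.0 °C): 88.2 × 2.12 × 5.6 = 1047 J
q2 (melt at 0 °C): 88.2 × 337.0 = 29723 J
q3 (heat water 0.0→100.0 °C): 88.2 × 4.2 × 100.0 = 37044 J
q4 (vaporize at 100 °C): 88.2 × 2264.0 = 199685 J
q5 (heat steam 100.0→116.1 °C): 88.2 × 1.96 × 16.1 = 2783 J
Total: 1047 + 29723 + 37044 + 199685 + 2783 = 270282 J = 270 kJ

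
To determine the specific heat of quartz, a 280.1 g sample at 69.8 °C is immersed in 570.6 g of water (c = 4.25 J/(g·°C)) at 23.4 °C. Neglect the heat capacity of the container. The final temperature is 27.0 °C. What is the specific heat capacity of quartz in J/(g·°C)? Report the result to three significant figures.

q_gained = (570.6 × 4.25) × (27.0 − 23.4) = 8730 J
q_lost = 280.1 × c × (69.8 − 27.0) = 11988.28 c
Set equal: c = 8730 / 11988.28 = 0.728 J/(g·°C)

c = 0.728 J/(g·°C)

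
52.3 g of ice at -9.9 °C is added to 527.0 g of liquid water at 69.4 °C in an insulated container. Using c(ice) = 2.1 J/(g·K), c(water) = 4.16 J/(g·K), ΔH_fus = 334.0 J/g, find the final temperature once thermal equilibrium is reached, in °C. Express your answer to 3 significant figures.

Heat to bring ice to 0 °C and melt it: q₁ = 52.3×2.1×9.9 + 52.3×334.0 = 18556 J
Heat the water can supply cooling to 0 °C: 527.0×4.16×69.4 = 152147 J > q₁, so all ice melts.
Energy balance: 527.0×4.16×(69.4 − T) = 18556 + 52.3×4.16×(T − 0)
2192.32(69.4 − T) = 18556 + 217.568 T
152147 − 18556 = 2409.888 T
T = 133591 / 2409.888 = 55.43 °C

T_f = 55.4 °C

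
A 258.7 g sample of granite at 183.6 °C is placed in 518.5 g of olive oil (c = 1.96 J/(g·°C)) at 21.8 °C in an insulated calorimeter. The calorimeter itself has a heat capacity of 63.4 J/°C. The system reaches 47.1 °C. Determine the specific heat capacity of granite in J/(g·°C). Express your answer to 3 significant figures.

c = 0.774 J/(g·°C)

q_gained = (518.5 × 1.96 + 63.4) × (47.1 − 21.8) = 27320 J
q_lost = 258.7 × c × (183.6 − 47.1) = 35312.55 c
Set equal: c = 27320 / 35312.55 = 0.774 J/(g·°C)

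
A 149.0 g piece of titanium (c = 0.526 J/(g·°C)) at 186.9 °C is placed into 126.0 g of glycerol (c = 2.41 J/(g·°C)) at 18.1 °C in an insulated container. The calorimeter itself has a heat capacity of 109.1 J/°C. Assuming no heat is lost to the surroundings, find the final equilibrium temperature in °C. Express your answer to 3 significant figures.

Heat lost by titanium = heat gained by glycerol + calorimeter.
(149.0)(0.526)(186.9 − T) = [(126.0)(2.41) + 109.1](T − 18.1)
78.374 (186.9 − T) = 412.76 (T − 18.1)
14648 − 78.374 T = 412.76 T − 7471.0
22119.0 = 491.134 T
T = 45.04 °C

T_f = 45.0 °C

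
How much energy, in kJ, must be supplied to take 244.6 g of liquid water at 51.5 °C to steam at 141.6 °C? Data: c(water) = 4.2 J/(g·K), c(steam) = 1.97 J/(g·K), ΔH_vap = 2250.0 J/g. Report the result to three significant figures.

q1 (heat water 51.5→100.0 °C): 244.6 × 4.2 × 48.5 = 49825 J
q2 (vaporize at 100 °C): 244.6 × 2250.0 = 550350 J
q3 (heat steam 100.0→141.6 °C): 244.6 × 1.97 × 41.6 = 20045 J
Total: 49825 + 550350 + 20045 = 620220 J = 620 kJ

q = 620 kJ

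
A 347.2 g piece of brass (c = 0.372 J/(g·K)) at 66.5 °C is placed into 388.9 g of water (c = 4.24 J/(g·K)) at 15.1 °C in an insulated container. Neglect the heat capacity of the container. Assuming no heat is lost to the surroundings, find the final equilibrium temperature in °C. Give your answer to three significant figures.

T_f = 18.8 °C

Heat lost by brass = heat gained by water.
(347.2)(0.372)(66.5 − T) = (388.9)(4.24)(T − 15.1)
129.1584 (66.5 − T) = 1648.936 (T − 15.1)
8589.0 − 129.1584 T = 1648.936 T − 24899
33488.0 = 1778.0944 T
T = 18.83 °C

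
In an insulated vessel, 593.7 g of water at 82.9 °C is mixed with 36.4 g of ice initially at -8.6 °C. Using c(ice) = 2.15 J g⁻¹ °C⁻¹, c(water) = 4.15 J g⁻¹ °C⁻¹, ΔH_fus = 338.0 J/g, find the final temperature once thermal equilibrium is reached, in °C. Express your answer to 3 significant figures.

T_f = 73.1 °C

Heat to bring ice to 0 °C and melt it: q₁ = 36.4×2.15×8.6 + 36.4×338.0 = 12976 J
Heat the water can supply cooling to 0 °C: 593.7×4.15×82.9 = 204254 J > q₁, so all ice melts.
Energy balance: 593.7×4.15×(82.9 − T) = 12976 + 36.4×4.15×(T − 0)
2463.855(82.9 − T) = 12976 + 151.06 T
204254 − 12976 = 2614.915 T
T = 191278 / 2614.915 = 73.149 °C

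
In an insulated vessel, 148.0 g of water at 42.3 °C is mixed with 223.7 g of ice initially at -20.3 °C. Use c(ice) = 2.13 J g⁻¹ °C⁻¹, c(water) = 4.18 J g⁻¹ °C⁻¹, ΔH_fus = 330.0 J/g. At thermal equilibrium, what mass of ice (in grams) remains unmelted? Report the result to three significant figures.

m_ice remaining = 174 g

Heat to warm all ice to 0 °C: 223.7×2.13×20.3 = 9672.6 J
Heat released by water cooling to 0 °C: 148.0×4.18×42.3 = 26168 J
26168 J < 9672.6 + 223.7×330.0 = 83493.6 J, so not all ice melts; final T = 0 °C.
Heat left for melting: 26168 − 9672.6 = 16495.4 J
Mass melted = 16495.4 / 330.0 = 49.99 g
Ice remaining = 223.7 − 49.99 = 173.71 g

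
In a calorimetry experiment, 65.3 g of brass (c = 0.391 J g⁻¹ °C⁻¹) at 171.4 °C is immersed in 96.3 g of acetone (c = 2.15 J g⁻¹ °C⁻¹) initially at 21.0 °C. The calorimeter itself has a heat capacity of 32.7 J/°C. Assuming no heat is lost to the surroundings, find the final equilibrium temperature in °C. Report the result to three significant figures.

Heat lost by brass = heat gained by acetone + calorimeter.
(65.3)(0.391)(171.4 − T) = [(96.3)(2.15) + 32.7](T − 21.0)
25.5323 (171.4 − T) = 239.745 (T − 21.0)
4376.2 − 25.5323 T = 239.745 T − 5034.6
9410.8 = 265.2773 T
T = 35.48 °C

T_f = 35.5 °C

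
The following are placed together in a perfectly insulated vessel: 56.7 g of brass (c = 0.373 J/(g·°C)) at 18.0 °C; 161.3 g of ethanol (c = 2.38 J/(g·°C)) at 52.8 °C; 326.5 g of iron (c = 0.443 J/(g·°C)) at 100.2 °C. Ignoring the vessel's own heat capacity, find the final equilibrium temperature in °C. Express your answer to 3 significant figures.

Σ mᵢcᵢ(T − Tᵢ) = 0  ⇒  T = Σ mᵢcᵢTᵢ / Σ mᵢcᵢ
Σ mᵢcᵢ = 56.7×0.373 + 161.3×2.38 + 326.5×0.443 = 549.6826
Σ mᵢcᵢTᵢ = 21.1491×18.0 + 383.894×52.8 + 144.6395×100.2 = 35143
T = 35143 / 549.6826 = 63.93 °C

T_f = 63.9 °C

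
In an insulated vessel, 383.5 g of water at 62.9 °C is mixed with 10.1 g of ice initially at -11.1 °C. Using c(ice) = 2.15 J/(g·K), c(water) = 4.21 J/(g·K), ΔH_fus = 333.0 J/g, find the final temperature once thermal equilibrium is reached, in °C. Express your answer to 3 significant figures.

Heat to bring ice to 0 °C and melt it: q₁ = 10.1×2.15×11.1 + 10.1×333.0 = 3604.3 J
Heat the water can supply cooling to 0 °C: 383.5×4.21×62.9 = 101554 J > q₁, so all ice melts.
Energy balance: 383.5×4.21×(62.9 − T) = 3604.3 + 10.1×4.21×(T − 0)
1614.535(62.9 − T) = 3604.3 + 42.521 T
101554 − 3604.3 = 1657.056 T
T = 97949.7 / 1657.056 = 59.11 °C

T_f = 59.1 °C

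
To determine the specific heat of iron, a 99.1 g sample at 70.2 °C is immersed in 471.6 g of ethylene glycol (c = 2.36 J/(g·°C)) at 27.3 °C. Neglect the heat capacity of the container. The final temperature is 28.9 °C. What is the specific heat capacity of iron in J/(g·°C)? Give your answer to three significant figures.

q_gained = (471.6 × 2.36) × (28.9 − 27.3) = 1781 J
q_lost = 99.1 × c × (70.2 − 28.9) = 4092.83 c
Set equal: c = 1781 / 4092.83 = 0.435 J/(g·°C)

c = 0.435 J/(g·°C)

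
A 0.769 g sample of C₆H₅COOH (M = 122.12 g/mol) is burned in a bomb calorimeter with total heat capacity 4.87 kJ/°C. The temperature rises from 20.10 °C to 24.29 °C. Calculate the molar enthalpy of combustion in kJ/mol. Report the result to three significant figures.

ΔT = 24.29 − 20.10 = 4.19 °C
q_cal = C_cal × ΔT = 4.87 × 4.19 = 20.4053 kJ
n = 0.769 / 122.12 = 0.006297 mol
q_rxn = −q_cal = -20.4053 kJ
ΔH = -20.4053 / 0.006297 = -3240 kJ/mol

ΔH = -3240 kJ/mol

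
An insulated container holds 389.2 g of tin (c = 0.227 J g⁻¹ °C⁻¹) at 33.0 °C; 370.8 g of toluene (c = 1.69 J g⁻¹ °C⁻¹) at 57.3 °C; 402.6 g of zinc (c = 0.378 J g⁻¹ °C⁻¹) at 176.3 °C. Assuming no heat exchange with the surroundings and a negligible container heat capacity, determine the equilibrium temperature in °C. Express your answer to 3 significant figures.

Σ mᵢcᵢ(T − Tᵢ) = 0  ⇒  T = Σ mᵢcᵢTᵢ / Σ mᵢcᵢ
Σ mᵢcᵢ = 389.2×0.227 + 370.8×1.69 + 402.6×0.378 = 867.1832
Σ mᵢcᵢTᵢ = 88.3484×33.0 + 626.652×57.3 + 152.1828×176.3 = 65652
T = 65652 / 867.1832 = 75.71 °C

T_f = 75.7 °C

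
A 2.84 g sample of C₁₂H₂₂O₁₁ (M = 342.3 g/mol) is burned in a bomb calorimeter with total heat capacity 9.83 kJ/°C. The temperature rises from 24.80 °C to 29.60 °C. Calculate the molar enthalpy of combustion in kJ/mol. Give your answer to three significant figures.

ΔH = -5690 kJ/mol

ΔT = 29.60 − 24.80 = 4.80 °C
q_cal = C_cal × ΔT = 9.83 × 4.80 = 47.184 kJ
n = 2.84 / 342.3 = 0.008297 mol
q_rxn = −q_cal = -47.184 kJ
ΔH = -47.184 / 0.008297 = -5687 kJ/mol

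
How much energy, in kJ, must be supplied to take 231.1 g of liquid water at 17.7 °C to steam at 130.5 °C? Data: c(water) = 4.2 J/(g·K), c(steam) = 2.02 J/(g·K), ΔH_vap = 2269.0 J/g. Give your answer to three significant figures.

q1 (heat water 17.7→100.0 °C): 231.1 × 4.2 × 82.3 = 79882 J
q2 (vaporize at 100 °C): 231.1 × 2269.0 = 524366 J
q3 (heat steam 100.0→130.5 °C): 231.1 × 2.02 × 30.5 = 14238 J
Total: 79882 + 524366 + 14238 = 618486 J = 618 kJ

q = 618 kJ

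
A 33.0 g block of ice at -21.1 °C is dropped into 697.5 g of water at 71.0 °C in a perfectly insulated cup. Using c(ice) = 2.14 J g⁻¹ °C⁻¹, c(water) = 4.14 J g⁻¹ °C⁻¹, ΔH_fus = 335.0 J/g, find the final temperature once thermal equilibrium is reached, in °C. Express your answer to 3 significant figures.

T_f = 63.6 °C

Heat to bring ice to 0 °C and melt it: q₁ = 33.0×2.14×21.1 + 33.0×335.0 = 12545 J
Heat the water can supply cooling to 0 °C: 697.5×4.14×71.0 = 205023 J > q₁, so all ice melts.
Energy balance: 697.5×4.14×(71.0 − T) = 12545 + 33.0×4.14×(T − 0)
2887.65(71.0 − T) = 12545 + 136.62 T
205023 − 12545 = 3024.27 T
T = 192478 / 3024.27 = 63.64 °C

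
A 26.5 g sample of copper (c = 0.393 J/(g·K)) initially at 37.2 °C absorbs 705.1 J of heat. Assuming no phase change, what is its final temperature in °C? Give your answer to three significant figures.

ΔT = q / (m c) = 705.1 / (26.5 × 0.393) = 67.70 °C
T_f = 37.2 + 67.70 = 104.90 °C

T_f = 105 °C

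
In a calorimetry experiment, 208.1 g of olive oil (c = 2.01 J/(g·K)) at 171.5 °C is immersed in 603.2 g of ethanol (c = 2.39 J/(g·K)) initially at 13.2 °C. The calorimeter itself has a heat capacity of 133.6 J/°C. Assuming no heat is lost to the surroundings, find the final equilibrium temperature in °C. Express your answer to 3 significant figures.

Heat lost by olive oil = heat gained by ethanol + calorimeter.
(208.1)(2.01)(171.5 − T) = [(603.2)(2.39) + 133.6](T − 13.2)
418.281 (171.5 − T) = 1575.248 (T − 13.2)
71735 − 418.281 T = 1575.248 T − 20793
92528 = 1993.529 T
T = 46.41 °C

T_f = 46.4 °C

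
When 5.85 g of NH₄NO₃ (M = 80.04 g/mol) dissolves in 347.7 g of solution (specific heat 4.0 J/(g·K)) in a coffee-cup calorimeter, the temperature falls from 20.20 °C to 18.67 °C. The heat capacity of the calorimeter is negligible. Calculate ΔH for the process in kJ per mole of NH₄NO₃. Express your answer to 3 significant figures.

|ΔT| = |18.67 − 20.20| = 1.53 °C
|q_surr| = (347.7 × 4.0) × 1.53 = 1390.8 × 1.53 = 2128 J
n(NH₄NO₃) = 5.85 / 80.04 = 0.07309 mol
Temperature fell, so q_rxn = +|q_surr| = 2.128 kJ
ΔH = q_rxn / n = 29.11 kJ/mol

ΔH = 29.1 kJ/mol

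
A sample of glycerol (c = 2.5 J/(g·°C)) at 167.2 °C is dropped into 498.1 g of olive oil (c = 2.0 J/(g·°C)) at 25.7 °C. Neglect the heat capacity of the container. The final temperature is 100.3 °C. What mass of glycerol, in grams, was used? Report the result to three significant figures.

q_gained = (498.1 × 2.0) × (100.3 − 25.7) = 74320 J
q_lost = m × 2.5 × (167.2 − 100.3) = 167.25 m
m = 74320 / 167.25 = 444 g

m = 444 g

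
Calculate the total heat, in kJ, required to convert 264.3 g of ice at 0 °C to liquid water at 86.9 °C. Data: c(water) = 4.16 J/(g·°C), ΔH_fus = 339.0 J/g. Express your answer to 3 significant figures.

q = 185 kJ

q1 (melt at 0 °C): 264.3 × 339.0 = 89598 J
q2 (heat water 0.0→86.9 °C): 264.3 × 4.16 × 86.9 = 95546 J
Total: 89598 + 95546 = 185144 J = 185 kJ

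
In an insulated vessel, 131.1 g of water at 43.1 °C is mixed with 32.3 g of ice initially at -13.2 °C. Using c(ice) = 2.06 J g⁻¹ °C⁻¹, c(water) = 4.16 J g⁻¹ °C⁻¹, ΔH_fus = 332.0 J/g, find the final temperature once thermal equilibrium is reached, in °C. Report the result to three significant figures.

Heat to bring ice to 0 °C and melt it: q₁ = 32.3×2.06×13.2 + 32.3×332.0 = 11602 J
Heat the water can supply cooling to 0 °C: 131.1×4.16×43.1 = 23505.7 J > q₁, so all ice melts.
Energy balance: 131.1×4.16×(43.1 − T) = 11602 + 32.3×4.16×(T − 0)
545.376(43.1 − T) = 11602 + 134.368 T
23505.7 − 11602 = 679.744 T
T = 11903.7 / 679.744 = 17.51 °C

T_f = 17.5 °C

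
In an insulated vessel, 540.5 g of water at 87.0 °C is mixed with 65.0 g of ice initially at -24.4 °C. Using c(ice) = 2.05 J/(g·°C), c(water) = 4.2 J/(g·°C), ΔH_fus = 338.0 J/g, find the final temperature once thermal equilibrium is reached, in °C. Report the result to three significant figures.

Heat to bring ice to 0 °C and melt it: q₁ = 65.0×2.05×24.4 + 65.0×338.0 = 25221 J
Heat the water can supply cooling to 0 °C: 540.5×4.2×87.0 = 197499 J > q₁, so all ice melts.
Energy balance: 540.5×4.2×(87.0 − T) = 25221 + 65.0×4.2×(T − 0)
2270.1(87.0 − T) = 25221 + 273 T
197499 − 25221 = 2543.1 T
T = 172278 / 2543.1 = 67.74 °C

T_f = 67.7 °C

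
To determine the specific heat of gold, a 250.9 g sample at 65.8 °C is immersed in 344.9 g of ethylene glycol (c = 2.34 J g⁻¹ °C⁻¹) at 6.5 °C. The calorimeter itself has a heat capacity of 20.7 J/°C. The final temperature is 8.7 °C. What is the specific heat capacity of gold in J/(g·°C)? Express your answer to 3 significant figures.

c = 0.127 J/(g·°C)

q_gained = (344.9 × 2.34 + 20.7) × (8.7 − 6.5) = 1821 J
q_lost = 250.9 × c × (65.8 − 8.7) = 14326.39 c
Set equal: c = 1821 / 14326.39 = 0.127 J/(g·°C)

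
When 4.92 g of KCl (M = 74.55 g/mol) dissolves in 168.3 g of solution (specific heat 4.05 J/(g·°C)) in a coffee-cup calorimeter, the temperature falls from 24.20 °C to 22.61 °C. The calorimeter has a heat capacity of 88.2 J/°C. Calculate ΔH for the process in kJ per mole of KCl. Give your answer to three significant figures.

|ΔT| = |22.61 − 24.20| = 1.59 °C
|q_surr| = (168.3 × 4.05 + 88.2) × 1.59 = 769.815 × 1.59 = 1224 J
n(KCl) = 4.92 / 74.55 = 0.06600 mol
Temperature fell, so q_rxn = +|q_surr| = 1.224 kJ
ΔH = q_rxn / n = 18.545 kJ/mol

ΔH = 18.5 kJ/mol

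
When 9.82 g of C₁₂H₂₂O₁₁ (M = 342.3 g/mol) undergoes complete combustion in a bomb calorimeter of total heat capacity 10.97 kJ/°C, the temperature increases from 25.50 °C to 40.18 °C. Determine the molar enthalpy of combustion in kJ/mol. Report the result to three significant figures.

ΔT = 40.18 − 25.50 = 14.68 °C
q_cal = C_cal × ΔT = 10.97 × 14.68 = 161.0396 kJ
n = 9.82 / 342.3 = 0.02869 mol
q_rxn = −q_cal = -161.0396 kJ
ΔH = -161.0396 / 0.02869 = -5613 kJ/mol

ΔH = -5610 kJ/mol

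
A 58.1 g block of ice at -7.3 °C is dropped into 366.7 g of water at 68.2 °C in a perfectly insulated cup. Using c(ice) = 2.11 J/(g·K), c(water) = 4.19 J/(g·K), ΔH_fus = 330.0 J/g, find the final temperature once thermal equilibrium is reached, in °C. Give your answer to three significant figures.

T_f = 47.6 °C

Heat to bring ice to 0 °C and melt it: q₁ = 58.1×2.11×7.3 + 58.1×330.0 = 20068 J
Heat the water can supply cooling to 0 °C: 366.7×4.19×68.2 = 104787 J > q₁, so all ice melts.
Energy balance: 366.7×4.19×(68.2 − T) = 20068 + 58.1×4.19×(T − 0)
1536.473(68.2 − T) = 20068 + 243.439 T
104787 − 20068 = 1779.912 T
T = 84719 / 1779.912 = 47.60 °C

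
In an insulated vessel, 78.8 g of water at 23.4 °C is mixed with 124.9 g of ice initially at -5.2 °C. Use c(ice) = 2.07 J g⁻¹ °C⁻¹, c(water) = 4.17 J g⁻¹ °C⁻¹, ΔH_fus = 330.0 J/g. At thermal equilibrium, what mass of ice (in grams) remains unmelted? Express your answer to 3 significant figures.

Heat to warm all ice to 0 °C: 124.9×2.07×5.2 = 1344.4 J
Heat released by water cooling to 0 °C: 78.8×4.17×23.4 = 7689.1 J
7689.1 J < 1344.4 + 124.9×330.0 = 42561.4 J, so not all ice melts; final T = 0 °C.
Heat left for melting: 7689.1 − 1344.4 = 6344.7 J
Mass melted = 6344.7 / 330.0 = 19.23 g
Ice remaining = 124.9 − 19.23 = 105.67 g

m_ice remaining = 106 g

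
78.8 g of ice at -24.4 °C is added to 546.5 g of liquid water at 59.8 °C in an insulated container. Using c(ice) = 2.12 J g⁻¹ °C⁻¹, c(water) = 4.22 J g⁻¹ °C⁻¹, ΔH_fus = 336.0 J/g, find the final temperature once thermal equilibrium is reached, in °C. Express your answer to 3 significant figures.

T_f = 40.7 °C

Heat to bring ice to 0 °C and melt it: q₁ = 78.8×2.12×24.4 + 78.8×336.0 = 30553 J
Heat the water can supply cooling to 0 °C: 546.5×4.22×59.8 = 137913 J > q₁, so all ice melts.
Energy balance: 546.5×4.22×(59.8 − T) = 30553 + 78.8×4.22×(T − 0)
2306.23(59.8 − T) = 30553 + 332.536 T
137913 − 30553 = 2638.766 T
T = 107360 / 2638.766 = 40.69 °C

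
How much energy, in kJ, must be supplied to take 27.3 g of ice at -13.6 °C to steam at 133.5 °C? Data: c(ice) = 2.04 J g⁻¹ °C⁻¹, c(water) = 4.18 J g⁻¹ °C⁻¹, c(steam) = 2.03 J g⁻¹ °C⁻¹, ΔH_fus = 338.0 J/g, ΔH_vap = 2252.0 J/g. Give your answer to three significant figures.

q1 (heat ice -13.6→0.0 °C): 27.3 × 2.04 × 13.6 = 757 J
q2 (melt at 0 °C): 27.3 × 338.0 = 9227 J
q3 (heat water 0.0→100.0 °C): 27.3 × 4.18 × 100.0 = 11411 J
q4 (vaporize at 100 °C): 27.3 × 2252.0 = 61480 J
q5 (heat steam 100.0→133.5 °C): 27.3 × 2.03 × 33.5 = 1857 J
Total: 757 + 9227 + 11411 + 61480 + 1857 = 84732 J = 84.7 kJ

q = 84.7 kJ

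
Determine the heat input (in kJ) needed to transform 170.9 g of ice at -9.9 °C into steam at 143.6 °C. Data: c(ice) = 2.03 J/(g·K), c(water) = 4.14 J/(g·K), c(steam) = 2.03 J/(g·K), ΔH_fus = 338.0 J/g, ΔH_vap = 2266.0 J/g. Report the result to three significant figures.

q = 534 kJ

q1 (heat ice -9.9→0.0 °C): 170.9 × 2.03 × 9.9 = 3435 J
q2 (melt at 0 °C): 170.9 × 338.0 = 57764 J
q3 (heat water 0.0→100.0 °C): 170.9 × 4.14 × 100.0 = 70753 J
q4 (vaporize at 100 °C): 170.9 × 2266.0 = 387259 J
q5 (heat steam 100.0→143.6 °C): 170.9 × 2.03 × 43.6 = 15126 J
Total: 3435 + 57764 + 70753 + 387259 + 15126 = 534337 J = 534 kJ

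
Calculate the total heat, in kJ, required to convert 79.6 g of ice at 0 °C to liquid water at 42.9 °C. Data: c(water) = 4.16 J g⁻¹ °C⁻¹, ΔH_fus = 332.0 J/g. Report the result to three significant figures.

q1 (melt at 0 °C): 79.6 × 332.0 = 26427 J
q2 (heat water 0.0→42.9 °C): 79.6 × 4.16 × 42.9 = 14206 J
Total: 26427 + 14206 = 40633 J = 40.6 kJ

q = 40.6 kJ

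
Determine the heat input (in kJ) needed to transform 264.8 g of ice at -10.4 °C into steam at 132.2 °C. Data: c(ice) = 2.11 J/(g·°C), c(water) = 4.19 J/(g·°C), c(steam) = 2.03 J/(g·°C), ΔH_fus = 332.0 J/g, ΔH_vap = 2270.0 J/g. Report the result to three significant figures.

q = 823 kJ

q1 (heat ice -10.4→0.0 °C): 264.8 × 2.11 × 10.4 = 5811 J
q2 (melt at 0 °C): 264.8 × 332.0 = 87914 J
q3 (heat water 0.0→100.0 °C): 264.8 × 4.19 × 100.0 = 110951 J
q4 (vaporize at 100 °C): 264.8 × 2270.0 = 601096 J
q5 (heat steam 100.0→132.2 °C): 264.8 × 2.03 × 32.2 = 17309 J
Total: 5811 + 87914 + 110951 + 601096 + 17309 = 823081 J = 823 kJ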